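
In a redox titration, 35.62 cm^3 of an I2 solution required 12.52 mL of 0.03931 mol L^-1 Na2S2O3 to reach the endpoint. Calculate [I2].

0.00691 M

n(Na2S2O3) = 0.03931 x 0.01252 = 0.0004922 mol.
From the balanced equation, 2 mol Na2S2O3 reacts with 1 mol I2, so n(I2) = 0.0004922 x 1/2 = 0.0002461 mol.
[I2] = 0.0002461 / 0.03562 L = 0.00691 M.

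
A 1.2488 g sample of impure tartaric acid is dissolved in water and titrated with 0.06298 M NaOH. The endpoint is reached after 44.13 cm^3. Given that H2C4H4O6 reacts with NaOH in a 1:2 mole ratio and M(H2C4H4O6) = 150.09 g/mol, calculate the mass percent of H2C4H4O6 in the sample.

16.7%

n(NaOH) = 0.06298 x 0.04413 = 0.002779 mol.
n(H2C4H4O6) = 0.002779 / 2 = 0.001390 mol.
mass of H2C4H4O6 = 0.001390 x 150.09 = 0.2086 g.
% purity = 0.2086 / 1.2488 x 100 = 16.7%.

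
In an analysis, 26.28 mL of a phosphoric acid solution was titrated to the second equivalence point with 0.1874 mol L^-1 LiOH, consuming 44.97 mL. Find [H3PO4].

0.160 M

n(LiOH) = 0.1874 x 0.04497 = 0.008427 mol.
At the second equivalence point, 2 mol OH^- react per mol H3PO4, so n(H3PO4) = 0.008427 / 2 = 0.004214 mol.
[H3PO4] = 0.004214 / 0.02628 L = 0.160 M.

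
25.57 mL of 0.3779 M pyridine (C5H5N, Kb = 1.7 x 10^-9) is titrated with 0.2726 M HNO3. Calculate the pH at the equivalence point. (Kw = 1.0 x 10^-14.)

3.02

n(C5H5N) = 0.3779 x 0.02557 = 0.009663 mol; V(HNO3) at equivalence = 0.009663/0.2726 = 0.03545 L.
At equivalence the base is fully converted to C5H5NH+; total volume = 0.06102 L, so [C5H5NH+] = 0.009663/0.06102 = 0.1584 M.
Ka(C5H5NH+) = Kw/Kb = 1.0e-14 / 1.7 x 10^-9 = 5.88e-6.
[H^+] = sqrt(Ka x [C5H5NH+]) = sqrt(5.88e-6 x 0.1584) = 0.000965 M.
pH = -log(0.000965) = 3.02.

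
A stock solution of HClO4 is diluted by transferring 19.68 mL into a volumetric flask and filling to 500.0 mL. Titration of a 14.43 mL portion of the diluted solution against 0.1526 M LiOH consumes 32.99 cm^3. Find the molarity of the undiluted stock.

n(LiOH) = 0.1526 x 0.03299 = 0.005034 mol.
n(HClO4) in the aliquot = 0.005034 mol.
[diluted HClO4] = 0.005034 / 0.01443 = 0.3489 M.
Dilution factor = 500.0/19.68 = 25.41, so [stock] = 0.3489 x 25.41 = 8.86 M.

8.86 M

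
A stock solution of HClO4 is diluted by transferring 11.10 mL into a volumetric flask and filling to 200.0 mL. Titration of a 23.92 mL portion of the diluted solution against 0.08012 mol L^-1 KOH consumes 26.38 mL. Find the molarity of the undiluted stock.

1.59 M

n(KOH) = 0.08012 x 0.02638 = 0.002114 mol.
n(HClO4) in the aliquot = 0.002114 mol.
[diluted HClO4] = 0.002114 / 0.02392 = 0.08836 M.
Dilution factor = 200.0/11.10 = 18.02, so [stock] = 0.08836 x 18.02 = 1.59 M.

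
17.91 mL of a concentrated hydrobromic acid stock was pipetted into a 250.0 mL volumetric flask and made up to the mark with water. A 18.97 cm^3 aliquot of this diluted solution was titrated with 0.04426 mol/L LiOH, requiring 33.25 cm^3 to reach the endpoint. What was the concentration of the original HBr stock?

n(LiOH) = 0.04426 x 0.03325 = 0.001472 mol.
n(HBr) in the aliquot = 0.001472 mol.
[diluted HBr] = 0.001472 / 0.01897 = 0.07758 M.
Dilution factor = 250.0/17.91 = 13.96, so [stock] = 0.07758 x 13.96 = 1.08 M.

1.08 M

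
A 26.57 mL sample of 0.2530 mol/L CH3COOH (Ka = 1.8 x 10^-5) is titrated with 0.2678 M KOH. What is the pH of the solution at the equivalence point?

n(CH3COOH) = 0.2530 x 0.02657 = 0.006722 mol; V(KOH) at equivalence = 0.006722/0.2678 = 0.02510 L.
At equivalence all the acid is converted to CH3COO-; total volume = 0.02657 + 0.02510 = 0.05167 L, so [CH3COO-] = 0.006722/0.05167 = 0.1301 M.
Kb = Kw/Ka = 1.0e-14 / 1.8 x 10^-5 = 5.56e-10.
[OH^-] = sqrt(Kb x [CH3COO-]) = sqrt(5.56e-10 x 0.1301) = 8.50e-6 M.
pOH = 5.07, so pH = 14.00 - 5.07 = 8.93.

8.93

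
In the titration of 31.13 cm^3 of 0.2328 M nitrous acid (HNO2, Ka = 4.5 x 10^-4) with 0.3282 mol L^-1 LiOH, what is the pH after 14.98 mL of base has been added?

3.67

Initial n(HNO2) = 0.2328 x 0.03113 = 0.007247 mol.
n(LiOH) added = 0.3282 x 0.01498 = 0.004916 mol, converting that many moles of HNO2 to NO2-.
Remaining n(HNO2) = 0.002331 mol; n(NO2-) = 0.004916 mol.
By Henderson-Hasselbalch, pH = pKa + log([A^-]/[HA]) = 3.35 + log(0.004916/0.002331) = 3.35 + (+0.32) = 3.67.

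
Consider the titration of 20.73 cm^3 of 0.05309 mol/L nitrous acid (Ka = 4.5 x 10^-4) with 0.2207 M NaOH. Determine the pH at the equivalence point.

7.99

n(HNO2) = 0.05309 x 0.02073 = 0.001101 mol; V(NaOH) at equivalence = 0.001101/0.2207 = 0.004987 L.
At equivalence all the acid is converted to NO2-; total volume = 0.02073 + 0.004987 = 0.02572 L, so [NO2-] = 0.001101/0.02572 = 0.04280 M.
Kb = Kw/Ka = 1.0e-14 / 4.5 x 10^-4 = 2.22e-11.
[OH^-] = sqrt(Kb x [NO2-]) = sqrt(2.22e-11 x 0.04280) = 9.75e-7 M.
pOH = 6.01, so pH = 14.00 - 6.01 = 7.99.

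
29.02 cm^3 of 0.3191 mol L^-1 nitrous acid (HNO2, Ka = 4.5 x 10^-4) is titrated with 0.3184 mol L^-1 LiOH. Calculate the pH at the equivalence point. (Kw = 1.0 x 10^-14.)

8.27

n(HNO2) = 0.3191 x 0.02902 = 0.009260 mol; V(LiOH) at equivalence = 0.009260/0.3184 = 0.02908 L.
At equivalence all the acid is converted to NO2-; total volume = 0.02902 + 0.02908 = 0.05810 L, so [NO2-] = 0.009260/0.05810 = 0.1594 M.
Kb = Kw/Ka = 1.0e-14 / 4.5 x 10^-4 = 2.22e-11.
[OH^-] = sqrt(Kb x [NO2-]) = sqrt(2.22e-11 x 0.1594) = 1.88e-6 M.
pOH = 5.73, so pH = 14.00 - 5.73 = 8.27.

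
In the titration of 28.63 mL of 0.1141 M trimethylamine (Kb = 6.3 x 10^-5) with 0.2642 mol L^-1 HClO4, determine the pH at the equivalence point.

5.45

n((CH3)3N) = 0.1141 x 0.02863 = 0.003267 mol; V(HClO4) at equivalence = 0.003267/0.2642 = 0.01236 L.
At equivalence the base is fully converted to (CH3)3NH+; total volume = 0.04099 L, so [(CH3)3NH+] = 0.003267/0.04099 = 0.07969 M.
Ka((CH3)3NH+) = Kw/Kb = 1.0e-14 / 6.3 x 10^-5 = 1.59e-10.
[H^+] = sqrt(Ka x [(CH3)3NH+]) = sqrt(1.59e-10 x 0.07969) = 3.56e-6 M.
pH = -log(3.56e-6) = 5.45.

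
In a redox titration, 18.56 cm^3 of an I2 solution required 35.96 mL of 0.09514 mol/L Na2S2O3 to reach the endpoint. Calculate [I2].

n(Na2S2O3) = 0.09514 x 0.03596 = 0.003421 mol.
From the balanced equation, 2 mol Na2S2O3 reacts with 1 mol I2, so n(I2) = 0.003421 x 1/2 = 0.001711 mol.
[I2] = 0.001711 / 0.01856 L = 0.0922 M.

0.0922 M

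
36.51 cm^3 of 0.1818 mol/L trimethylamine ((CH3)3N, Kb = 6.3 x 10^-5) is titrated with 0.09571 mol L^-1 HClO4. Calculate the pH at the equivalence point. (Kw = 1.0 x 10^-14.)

n((CH3)3N) = 0.1818 x 0.03651 = 0.006638 mol; V(HClO4) at equivalence = 0.006638/0.09571 = 0.06935 L.
At equivalence the base is fully converted to (CH3)3NH+; total volume = 0.1059 L, so [(CH3)3NH+] = 0.006638/0.1059 = 0.06270 M.
Ka((CH3)3NH+) = Kw/Kb = 1.0e-14 / 6.3 x 10^-5 = 1.59e-10.
[H^+] = sqrt(Ka x [(CH3)3NH+]) = sqrt(1.59e-10 x 0.06270) = 3.15e-6 M.
pH = -log(3.15e-6) = 5.50.

5.50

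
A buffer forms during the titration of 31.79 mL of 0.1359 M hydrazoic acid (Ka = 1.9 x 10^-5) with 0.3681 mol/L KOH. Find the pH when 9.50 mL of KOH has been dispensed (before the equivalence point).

Initial n(HN3) = 0.1359 x 0.03179 = 0.004320 mol.
n(KOH) added = 0.3681 x 0.009500 = 0.003497 mol, converting that many moles of HN3 to N3-.
Remaining n(HN3) = 0.0008233 mol; n(N3-) = 0.003497 mol.
By Henderson-Hasselbalch, pH = pKa + log([A^-]/[HA]) = 4.72 + log(0.003497/0.0008233) = 4.72 + (+0.63) = 5.35.

5.35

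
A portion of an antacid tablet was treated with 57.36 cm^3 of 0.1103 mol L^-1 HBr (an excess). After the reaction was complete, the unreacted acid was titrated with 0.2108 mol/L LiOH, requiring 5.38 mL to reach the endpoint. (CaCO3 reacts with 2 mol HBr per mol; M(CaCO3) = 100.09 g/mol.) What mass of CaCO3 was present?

Total n(HBr) added = 0.1103 x 0.05736 = 0.006327 mol.
n(LiOH) used = 0.2108 x 0.005380 = 0.001134 mol, which equals the excess n(HBr).
So n(HBr) consumed by the sample = 0.006327 - 0.001134 = 0.005193 mol.
n(CaCO3) = 0.005193 / 2 = 0.002596 mol.
mass = 0.002596 mol x 100.09 g/mol = 0.260 g.

0.260 g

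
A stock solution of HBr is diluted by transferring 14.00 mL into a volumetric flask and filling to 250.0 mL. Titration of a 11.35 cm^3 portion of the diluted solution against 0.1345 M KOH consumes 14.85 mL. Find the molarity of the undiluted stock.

n(KOH) = 0.1345 x 0.01485 = 0.001997 mol.
n(HBr) in the aliquot = 0.001997 mol.
[diluted HBr] = 0.001997 / 0.01135 = 0.1760 M.
Dilution factor = 250.0/14.00 = 17.86, so [stock] = 0.1760 x 17.86 = 3.14 M.

3.14 M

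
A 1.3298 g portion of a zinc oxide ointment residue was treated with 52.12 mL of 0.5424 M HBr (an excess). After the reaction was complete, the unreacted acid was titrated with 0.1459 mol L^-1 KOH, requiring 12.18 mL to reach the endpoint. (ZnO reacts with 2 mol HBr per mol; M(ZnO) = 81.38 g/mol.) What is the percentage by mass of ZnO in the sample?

Total n(HBr) added = 0.5424 x 0.05212 = 0.02827 mol.
n(KOH) used = 0.1459 x 0.01218 = 0.001777 mol, which equals the excess n(HBr).
So n(HBr) consumed by the sample = 0.02827 - 0.001777 = 0.02649 mol.
n(ZnO) = 0.02649 / 2 = 0.01325 mol.
mass ZnO = 0.01325 x 81.38 = 1.078 g, so %ZnO = 1.078/1.3298 x 100 = 81.1%.

81.1%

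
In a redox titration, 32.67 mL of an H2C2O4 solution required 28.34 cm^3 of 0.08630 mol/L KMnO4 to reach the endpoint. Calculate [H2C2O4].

n(KMnO4) = 0.08630 x 0.02834 = 0.002446 mol.
From the balanced equation, 2 mol KMnO4 reacts with 5 mol H2C2O4, so n(H2C2O4) = 0.002446 x 5/2 = 0.006114 mol.
[H2C2O4] = 0.006114 / 0.03267 L = 0.187 M.

0.187 M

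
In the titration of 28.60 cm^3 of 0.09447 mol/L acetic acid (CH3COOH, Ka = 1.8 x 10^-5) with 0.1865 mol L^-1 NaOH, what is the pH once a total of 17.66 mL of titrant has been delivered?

n(acid) = 0.09447 x 0.02860 = 0.002702 mol; n(NaOH) added = 0.1865 x 0.01766 = 0.003294 mol.
Base is in excess by 0.003294 - 0.002702 = 0.0005917 mol in a total volume of 0.04626 L.
[OH^-] = 0.0005917/0.04626 = 0.01279 M, so pOH = 1.89 and pH = 14.00 - 1.89 = 12.11.

12.11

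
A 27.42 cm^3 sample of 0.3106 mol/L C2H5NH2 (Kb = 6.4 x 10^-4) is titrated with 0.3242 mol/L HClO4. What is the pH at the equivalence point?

n(C2H5NH2) = 0.3106 x 0.02742 = 0.008517 mol; V(HClO4) at equivalence = 0.008517/0.3242 = 0.02627 L.
At equivalence the base is fully converted to C2H5NH3+; total volume = 0.05369 L, so [C2H5NH3+] = 0.008517/0.05369 = 0.1586 M.
Ka(C2H5NH3+) = Kw/Kb = 1.0e-14 / 6.4 x 10^-4 = 1.56e-11.
[H^+] = sqrt(Ka x [C2H5NH3+]) = sqrt(1.56e-11 x 0.1586) = 1.57e-6 M.
pH = -log(1.57e-6) = 5.80.

5.80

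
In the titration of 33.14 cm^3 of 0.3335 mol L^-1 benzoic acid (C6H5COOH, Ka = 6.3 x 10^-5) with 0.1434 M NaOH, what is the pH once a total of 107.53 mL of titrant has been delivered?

n(acid) = 0.3335 x 0.03314 = 0.01105 mol; n(NaOH) added = 0.1434 x 0.1075 = 0.01542 mol.
Base is in excess by 0.01542 - 0.01105 = 0.004368 mol in a total volume of 0.1407 L.
[OH^-] = 0.004368/0.1407 = 0.03105 M, so pOH = 1.51 and pH = 14.00 - 1.51 = 12.49.

12.49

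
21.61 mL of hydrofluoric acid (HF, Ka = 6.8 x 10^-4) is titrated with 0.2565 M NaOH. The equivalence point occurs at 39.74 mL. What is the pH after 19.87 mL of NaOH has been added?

3.17

19.87 mL is exactly half the equivalence volume (39.74/2), i.e. the half-equivalence point.
There, n(HA) = n(A^-), so pH = pKa = -log(6.8 x 10^-4) = 3.17.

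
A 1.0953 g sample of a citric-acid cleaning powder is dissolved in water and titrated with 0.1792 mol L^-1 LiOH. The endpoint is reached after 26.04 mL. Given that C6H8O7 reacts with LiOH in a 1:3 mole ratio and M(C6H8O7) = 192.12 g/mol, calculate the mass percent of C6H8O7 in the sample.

n(LiOH) = 0.1792 x 0.02604 = 0.004666 mol.
n(C6H8O7) = 0.004666 / 3 = 0.001555 mol.
mass of C6H8O7 = 0.001555 x 192.12 = 0.2988 g.
% purity = 0.2988 / 1.0953 x 100 = 27.3%.

27.3%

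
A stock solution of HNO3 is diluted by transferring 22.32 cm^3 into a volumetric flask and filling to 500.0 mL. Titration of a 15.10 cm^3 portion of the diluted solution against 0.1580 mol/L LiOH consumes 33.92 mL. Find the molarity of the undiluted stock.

n(LiOH) = 0.1580 x 0.03392 = 0.005359 mol.
n(HNO3) in the aliquot = 0.005359 mol.
[diluted HNO3] = 0.005359 / 0.01510 = 0.3549 M.
Dilution factor = 500.0/22.32 = 22.40, so [stock] = 0.3549 x 22.40 = 7.95 M.

7.95 M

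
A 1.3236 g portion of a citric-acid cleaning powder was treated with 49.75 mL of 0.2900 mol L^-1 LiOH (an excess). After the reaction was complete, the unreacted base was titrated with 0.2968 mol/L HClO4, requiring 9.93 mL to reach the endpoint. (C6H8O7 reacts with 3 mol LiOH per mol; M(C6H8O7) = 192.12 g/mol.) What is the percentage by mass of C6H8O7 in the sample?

55.5%

Total n(LiOH) added = 0.2900 x 0.04975 = 0.01443 mol.
n(HClO4) used = 0.2968 x 0.009930 = 0.002947 mol, which equals the excess n(LiOH).
So n(LiOH) consumed by the sample = 0.01443 - 0.002947 = 0.01148 mol.
n(C6H8O7) = 0.01148 / 3 = 0.003827 mol.
mass C6H8O7 = 0.003827 x 192.12 = 0.7352 g, so %C6H8O7 = 0.7352/1.3236 x 100 = 55.5%.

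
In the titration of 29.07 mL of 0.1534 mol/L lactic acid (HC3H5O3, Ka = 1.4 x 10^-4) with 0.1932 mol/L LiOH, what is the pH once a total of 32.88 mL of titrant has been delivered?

n(acid) = 0.1534 x 0.02907 = 0.004459 mol; n(LiOH) added = 0.1932 x 0.03288 = 0.006352 mol.
Base is in excess by 0.006352 - 0.004459 = 0.001893 mol in a total volume of 0.06195 L.
[OH^-] = 0.001893/0.06195 = 0.03056 M, so pOH = 1.51 and pH = 14.00 - 1.51 = 12.49.

12.49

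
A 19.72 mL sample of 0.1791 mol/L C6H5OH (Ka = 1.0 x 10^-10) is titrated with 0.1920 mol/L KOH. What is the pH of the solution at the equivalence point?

n(C6H5OH) = 0.1791 x 0.01972 = 0.003532 mol; V(KOH) at equivalence = 0.003532/0.1920 = 0.01840 L.
At equivalence all the acid is converted to C6H5O-; total volume = 0.01972 + 0.01840 = 0.03812 L, so [C6H5O-] = 0.003532/0.03812 = 0.09266 M.
Kb = Kw/Ka = 1.0e-14 / 1.0 x 10^-10 = 0.000100.
[OH^-] = sqrt(Kb x [C6H5O-]) = sqrt(0.000100 x 0.09266) = 0.00304 M.
pOH = 2.52, so pH = 14.00 - 2.52 = 11.48.

11.48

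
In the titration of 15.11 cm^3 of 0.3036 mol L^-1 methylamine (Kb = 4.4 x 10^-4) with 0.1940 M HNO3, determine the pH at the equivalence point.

5.79

n(CH3NH2) = 0.3036 x 0.01511 = 0.004587 mol; V(HNO3) at equivalence = 0.004587/0.1940 = 0.02365 L.
At equivalence the base is fully converted to CH3NH3+; total volume = 0.03876 L, so [CH3NH3+] = 0.004587/0.03876 = 0.1184 M.
Ka(CH3NH3+) = Kw/Kb = 1.0e-14 / 4.4 x 10^-4 = 2.27e-11.
[H^+] = sqrt(Ka x [CH3NH3+]) = sqrt(2.27e-11 x 0.1184) = 1.64e-6 M.
pH = -log(1.64e-6) = 5.79.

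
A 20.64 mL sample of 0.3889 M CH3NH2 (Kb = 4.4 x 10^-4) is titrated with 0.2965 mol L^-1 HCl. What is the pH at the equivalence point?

n(CH3NH2) = 0.3889 x 0.02064 = 0.008027 mol; V(HCl) at equivalence = 0.008027/0.2965 = 0.02707 L.
At equivalence the base is fully converted to CH3NH3+; total volume = 0.04771 L, so [CH3NH3+] = 0.008027/0.04771 = 0.1682 M.
Ka(CH3NH3+) = Kw/Kb = 1.0e-14 / 4.4 x 10^-4 = 2.27e-11.
[H^+] = sqrt(Ka x [CH3NH3+]) = sqrt(2.27e-11 x 0.1682) = 1.96e-6 M.
pH = -log(1.96e-6) = 5.71.

5.71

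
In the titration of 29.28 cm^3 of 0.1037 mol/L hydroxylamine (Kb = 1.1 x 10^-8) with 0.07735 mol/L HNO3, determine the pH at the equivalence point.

3.70

n(NH2OH) = 0.1037 x 0.02928 = 0.003036 mol; V(HNO3) at equivalence = 0.003036/0.07735 = 0.03925 L.
At equivalence the base is fully converted to NH3OH+; total volume = 0.06853 L, so [NH3OH+] = 0.003036/0.06853 = 0.04430 M.
Ka(NH3OH+) = Kw/Kb = 1.0e-14 / 1.1 x 10^-8 = 9.09e-7.
[H^+] = sqrt(Ka x [NH3OH+]) = sqrt(9.09e-7 x 0.04430) = 0.000201 M.
pH = -log(0.000201) = 3.70.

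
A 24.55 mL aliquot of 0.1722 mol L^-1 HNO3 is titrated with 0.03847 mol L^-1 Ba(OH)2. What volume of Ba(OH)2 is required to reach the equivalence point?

54.9 mL

n(HNO3) = 0.1722 mol/L x 0.02455 L = 0.004228 mol.
The neutralisation is 2 HNO3 : 1 Ba(OH)2, so n(Ba(OH)2) = 0.004228 x 1/2 = 0.002114 mol.
V(Ba(OH)2) = 0.002114 / 0.03847 = 0.05495 L = 54.9 mL.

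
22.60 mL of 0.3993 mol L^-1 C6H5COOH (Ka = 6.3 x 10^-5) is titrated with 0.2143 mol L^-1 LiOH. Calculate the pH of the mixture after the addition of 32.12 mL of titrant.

4.71

Initial n(C6H5COOH) = 0.3993 x 0.02260 = 0.009024 mol.
n(LiOH) added = 0.2143 x 0.03212 = 0.006883 mol, converting that many moles of C6H5COOH to C6H5COO-.
Remaining n(C6H5COOH) = 0.002141 mol; n(C6H5COO-) = 0.006883 mol.
By Henderson-Hasselbalch, pH = pKa + log([A^-]/[HA]) = 4.20 + log(0.006883/0.002141) = 4.20 + (+0.51) = 4.71.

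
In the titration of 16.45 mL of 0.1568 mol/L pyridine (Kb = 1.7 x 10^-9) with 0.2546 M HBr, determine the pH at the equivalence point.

3.12

n(C5H5N) = 0.1568 x 0.01645 = 0.002579 mol; V(HBr) at equivalence = 0.002579/0.2546 = 0.01013 L.
At equivalence the base is fully converted to C5H5NH+; total volume = 0.02658 L, so [C5H5NH+] = 0.002579/0.02658 = 0.09704 M.
Ka(C5H5NH+) = Kw/Kb = 1.0e-14 / 1.7 x 10^-9 = 5.88e-6.
[H^+] = sqrt(Ka x [C5H5NH+]) = sqrt(5.88e-6 x 0.09704) = 0.000756 M.
pH = -log(0.000756) = 3.12.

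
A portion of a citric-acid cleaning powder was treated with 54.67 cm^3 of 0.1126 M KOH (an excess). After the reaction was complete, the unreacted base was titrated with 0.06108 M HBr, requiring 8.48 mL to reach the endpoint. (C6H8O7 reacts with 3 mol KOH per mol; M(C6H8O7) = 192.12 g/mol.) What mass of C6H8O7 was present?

Total n(KOH) added = 0.1126 x 0.05467 = 0.006156 mol.
n(HBr) used = 0.06108 x 0.008480 = 0.0005180 mol, which equals the excess n(KOH).
So n(KOH) consumed by the sample = 0.006156 - 0.0005180 = 0.005638 mol.
n(C6H8O7) = 0.005638 / 3 = 0.001879 mol.
mass = 0.001879 mol x 192.12 g/mol = 0.361 g.

0.361 g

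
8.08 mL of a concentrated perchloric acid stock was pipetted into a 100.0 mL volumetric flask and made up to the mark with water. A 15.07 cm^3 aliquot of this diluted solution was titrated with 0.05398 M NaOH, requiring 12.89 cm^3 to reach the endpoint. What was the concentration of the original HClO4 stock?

0.571 M

n(NaOH) = 0.05398 x 0.01289 = 0.0006958 mol.
n(HClO4) in the aliquot = 0.0006958 mol.
[diluted HClO4] = 0.0006958 / 0.01507 = 0.04617 M.
Dilution factor = 100.0/8.080 = 12.38, so [stock] = 0.04617 x 12.38 = 0.571 M.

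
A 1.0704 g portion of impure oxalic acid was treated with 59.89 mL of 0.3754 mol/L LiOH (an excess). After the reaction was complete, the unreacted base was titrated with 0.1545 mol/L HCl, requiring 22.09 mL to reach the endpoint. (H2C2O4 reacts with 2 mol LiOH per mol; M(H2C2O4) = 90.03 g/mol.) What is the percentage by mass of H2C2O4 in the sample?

Total n(LiOH) added = 0.3754 x 0.05989 = 0.02248 mol.
n(HCl) used = 0.1545 x 0.02209 = 0.003413 mol, which equals the excess n(LiOH).
So n(LiOH) consumed by the sample = 0.02248 - 0.003413 = 0.01907 mol.
n(H2C2O4) = 0.01907 / 2 = 0.009535 mol.
mass H2C2O4 = 0.009535 x 90.03 = 0.8584 g, so %H2C2O4 = 0.8584/1.0704 x 100 = 80.2%.

80.2%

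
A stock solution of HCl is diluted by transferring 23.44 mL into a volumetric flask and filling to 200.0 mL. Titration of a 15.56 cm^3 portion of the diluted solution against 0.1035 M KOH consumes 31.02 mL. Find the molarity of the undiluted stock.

1.76 M

n(KOH) = 0.1035 x 0.03102 = 0.003211 mol.
n(HCl) in the aliquot = 0.003211 mol.
[diluted HCl] = 0.003211 / 0.01556 = 0.2063 M.
Dilution factor = 200.0/23.44 = 8.532, so [stock] = 0.2063 x 8.532 = 1.76 M.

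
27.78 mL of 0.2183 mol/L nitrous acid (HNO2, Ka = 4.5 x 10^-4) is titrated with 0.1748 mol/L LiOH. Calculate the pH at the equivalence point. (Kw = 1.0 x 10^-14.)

8.17

n(HNO2) = 0.2183 x 0.02778 = 0.006064 mol; V(LiOH) at equivalence = 0.006064/0.1748 = 0.03469 L.
At equivalence all the acid is converted to NO2-; total volume = 0.02778 + 0.03469 = 0.06247 L, so [NO2-] = 0.006064/0.06247 = 0.09707 M.
Kb = Kw/Ka = 1.0e-14 / 4.5 x 10^-4 = 2.22e-11.
[OH^-] = sqrt(Kb x [NO2-]) = sqrt(2.22e-11 x 0.09707) = 1.47e-6 M.
pOH = 5.83, so pH = 14.00 - 5.83 = 8.17.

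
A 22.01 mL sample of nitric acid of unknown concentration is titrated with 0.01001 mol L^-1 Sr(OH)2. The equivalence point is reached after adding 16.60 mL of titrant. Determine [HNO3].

0.0151 M

n(Sr(OH)2) delivered = 0.01001 x 0.01660 = 0.0001662 mol.
The reaction is 2 HNO3 + 1 Sr(OH)2, so n(HNO3) = 0.0001662 x 2/1 = 0.0003323 mol.
[HNO3] = 0.0003323 mol / 0.02201 L = 0.0151 M.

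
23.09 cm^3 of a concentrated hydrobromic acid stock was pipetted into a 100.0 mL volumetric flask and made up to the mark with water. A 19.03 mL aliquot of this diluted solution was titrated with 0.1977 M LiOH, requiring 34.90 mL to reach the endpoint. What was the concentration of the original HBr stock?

1.57 M

n(LiOH) = 0.1977 x 0.03490 = 0.006900 mol.
n(HBr) in the aliquot = 0.006900 mol.
[diluted HBr] = 0.006900 / 0.01903 = 0.3626 M.
Dilution factor = 100.0/23.09 = 4.331, so [stock] = 0.3626 x 4.331 = 1.57 M.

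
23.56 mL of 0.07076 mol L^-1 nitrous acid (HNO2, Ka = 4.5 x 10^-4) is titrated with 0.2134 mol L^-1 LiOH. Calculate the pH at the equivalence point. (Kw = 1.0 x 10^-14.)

8.04

n(HNO2) = 0.07076 x 0.02356 = 0.001667 mol; V(LiOH) at equivalence = 0.001667/0.2134 = 0.007812 L.
At equivalence all the acid is converted to NO2-; total volume = 0.02356 + 0.007812 = 0.03137 L, so [NO2-] = 0.001667/0.03137 = 0.05314 M.
Kb = Kw/Ka = 1.0e-14 / 4.5 x 10^-4 = 2.22e-11.
[OH^-] = sqrt(Kb x [NO2-]) = sqrt(2.22e-11 x 0.05314) = 1.09e-6 M.
pOH = 5.96, so pH = 14.00 - 5.96 = 8.04.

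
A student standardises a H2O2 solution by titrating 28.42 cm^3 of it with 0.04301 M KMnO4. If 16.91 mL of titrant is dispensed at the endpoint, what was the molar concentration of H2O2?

0.0640 M

n(KMnO4) = 0.04301 x 0.01691 = 0.0007273 mol.
From the balanced equation, 2 mol KMnO4 reacts with 5 mol H2O2, so n(H2O2) = 0.0007273 x 5/2 = 0.001818 mol.
[H2O2] = 0.001818 / 0.02842 L = 0.0640 M.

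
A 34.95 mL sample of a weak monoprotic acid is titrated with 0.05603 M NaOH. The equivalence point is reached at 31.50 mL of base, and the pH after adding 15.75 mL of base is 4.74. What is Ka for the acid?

1.8 x 10^-5

15.75 mL is half of the equivalence volume, so this is the half-equivalence point where [HA] = [A^-].
At half-equivalence pH = pKa, so pKa = 4.74.
Ka = 10^(-4.74) = 1.8 x 10^-5.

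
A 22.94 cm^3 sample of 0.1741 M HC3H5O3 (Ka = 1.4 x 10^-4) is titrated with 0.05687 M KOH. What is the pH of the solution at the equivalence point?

n(HC3H5O3) = 0.1741 x 0.02294 = 0.003994 mol; V(KOH) at equivalence = 0.003994/0.05687 = 0.07023 L.
At equivalence all the acid is converted to C3H5O3-; total volume = 0.02294 + 0.07023 = 0.09317 L, so [C3H5O3-] = 0.003994/0.09317 = 0.04287 M.
Kb = Kw/Ka = 1.0e-14 / 1.4 x 10^-4 = 7.14e-11.
[OH^-] = sqrt(Kb x [C3H5O3-]) = sqrt(7.14e-11 x 0.04287) = 1.75e-6 M.
pOH = 5.76, so pH = 14.00 - 5.76 = 8.24.

8.24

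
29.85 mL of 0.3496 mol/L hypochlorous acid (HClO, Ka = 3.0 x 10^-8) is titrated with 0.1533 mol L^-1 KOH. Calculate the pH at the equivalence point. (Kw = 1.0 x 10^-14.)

n(HClO) = 0.3496 x 0.02985 = 0.01044 mol; V(KOH) at equivalence = 0.01044/0.1533 = 0.06807 L.
At equivalence all the acid is converted to ClO-; total volume = 0.02985 + 0.06807 = 0.09792 L, so [ClO-] = 0.01044/0.09792 = 0.1066 M.
Kb = Kw/Ka = 1.0e-14 / 3.0 x 10^-8 = 3.33e-7.
[OH^-] = sqrt(Kb x [ClO-]) = sqrt(3.33e-7 x 0.1066) = 0.000188 M.
pOH = 3.72, so pH = 14.00 - 3.72 = 10.28.

10.28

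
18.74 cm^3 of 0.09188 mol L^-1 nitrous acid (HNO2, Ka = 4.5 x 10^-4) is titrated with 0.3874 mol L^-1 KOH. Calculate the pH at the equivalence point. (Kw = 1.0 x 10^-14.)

n(HNO2) = 0.09188 x 0.01874 = 0.001722 mol; V(KOH) at equivalence = 0.001722/0.3874 = 0.004445 L.
At equivalence all the acid is converted to NO2-; total volume = 0.01874 + 0.004445 = 0.02318 L, so [NO2-] = 0.001722/0.02318 = 0.07427 M.
Kb = Kw/Ka = 1.0e-14 / 4.5 x 10^-4 = 2.22e-11.
[OH^-] = sqrt(Kb x [NO2-]) = sqrt(2.22e-11 x 0.07427) = 1.28e-6 M.
pOH = 5.89, so pH = 14.00 - 5.89 = 8.11.

8.11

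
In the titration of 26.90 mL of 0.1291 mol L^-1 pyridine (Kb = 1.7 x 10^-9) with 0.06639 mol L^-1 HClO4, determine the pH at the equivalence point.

n(C5H5N) = 0.1291 x 0.02690 = 0.003473 mol; V(HClO4) at equivalence = 0.003473/0.06639 = 0.05231 L.
At equivalence the base is fully converted to C5H5NH+; total volume = 0.07921 L, so [C5H5NH+] = 0.003473/0.07921 = 0.04384 M.
Ka(C5H5NH+) = Kw/Kb = 1.0e-14 / 1.7 x 10^-9 = 5.88e-6.
[H^+] = sqrt(Ka x [C5H5NH+]) = sqrt(5.88e-6 x 0.04384) = 0.000508 M.
pH = -log(0.000508) = 3.29.

3.29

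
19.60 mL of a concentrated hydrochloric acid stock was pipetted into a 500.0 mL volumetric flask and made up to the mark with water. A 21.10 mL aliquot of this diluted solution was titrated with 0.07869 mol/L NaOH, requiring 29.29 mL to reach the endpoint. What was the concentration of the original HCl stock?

n(NaOH) = 0.07869 x 0.02929 = 0.002305 mol.
n(HCl) in the aliquot = 0.002305 mol.
[diluted HCl] = 0.002305 / 0.02110 = 0.1092 M.
Dilution factor = 500.0/19.60 = 25.51, so [stock] = 0.1092 x 25.51 = 2.79 M.

2.79 M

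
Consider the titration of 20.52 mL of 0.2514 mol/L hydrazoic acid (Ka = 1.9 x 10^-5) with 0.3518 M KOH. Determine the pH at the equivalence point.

8.94

n(HN3) = 0.2514 x 0.02052 = 0.005159 mol; V(KOH) at equivalence = 0.005159/0.3518 = 0.01466 L.
At equivalence all the acid is converted to N3-; total volume = 0.02052 + 0.01466 = 0.03518 L, so [N3-] = 0.005159/0.03518 = 0.1466 M.
Kb = Kw/Ka = 1.0e-14 / 1.9 x 10^-5 = 5.26e-10.
[OH^-] = sqrt(Kb x [N3-]) = sqrt(5.26e-10 x 0.1466) = 8.78e-6 M.
pOH = 5.06, so pH = 14.00 - 5.06 = 8.94.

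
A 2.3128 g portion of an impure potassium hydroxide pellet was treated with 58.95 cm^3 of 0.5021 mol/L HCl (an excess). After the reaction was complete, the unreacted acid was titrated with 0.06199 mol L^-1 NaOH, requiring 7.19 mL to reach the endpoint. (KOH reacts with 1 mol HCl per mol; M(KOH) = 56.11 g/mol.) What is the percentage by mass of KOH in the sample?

70.7%

Total n(HCl) added = 0.5021 x 0.05895 = 0.02960 mol.
n(NaOH) used = 0.06199 x 0.007190 = 0.0004457 mol, which equals the excess n(HCl).
So n(HCl) consumed by the sample = 0.02960 - 0.0004457 = 0.02915 mol.
n(KOH) = 0.02915 / 1 = 0.02915 mol.
mass KOH = 0.02915 x 56.11 = 1.636 g, so %KOH = 1.636/2.3128 x 100 = 70.7%.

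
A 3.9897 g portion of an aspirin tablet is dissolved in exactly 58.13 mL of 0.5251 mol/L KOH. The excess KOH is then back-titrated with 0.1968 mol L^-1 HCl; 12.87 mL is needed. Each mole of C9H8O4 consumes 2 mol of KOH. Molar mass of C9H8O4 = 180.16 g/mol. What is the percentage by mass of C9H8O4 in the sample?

63.2%

Total n(KOH) added = 0.5251 x 0.05813 = 0.03052 mol.
n(HCl) used = 0.1968 x 0.01287 = 0.002533 mol, which equals the excess n(KOH).
So n(KOH) consumed by the sample = 0.03052 - 0.002533 = 0.02799 mol.
n(C9H8O4) = 0.02799 / 2 = 0.01400 mol.
mass C9H8O4 = 0.01400 x 180.16 = 2.521 g, so %C9H8O4 = 2.521/3.9897 x 100 = 63.2%.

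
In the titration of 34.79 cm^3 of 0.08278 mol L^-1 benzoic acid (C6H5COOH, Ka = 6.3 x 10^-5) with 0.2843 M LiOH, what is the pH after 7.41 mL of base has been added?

Initial n(C6H5COOH) = 0.08278 x 0.03479 = 0.002880 mol.
n(LiOH) added = 0.2843 x 0.007410 = 0.002107 mol, converting that many moles of C6H5COOH to C6H5COO-.
Remaining n(C6H5COOH) = 0.0007733 mol; n(C6H5COO-) = 0.002107 mol.
By Henderson-Hasselbalch, pH = pKa + log([A^-]/[HA]) = 4.20 + log(0.002107/0.0007733) = 4.20 + (+0.44) = 4.64.

4.64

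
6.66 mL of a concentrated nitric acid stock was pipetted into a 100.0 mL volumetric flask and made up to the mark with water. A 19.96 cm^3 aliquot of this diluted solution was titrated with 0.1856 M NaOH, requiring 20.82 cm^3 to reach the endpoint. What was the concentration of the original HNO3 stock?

n(NaOH) = 0.1856 x 0.02082 = 0.003864 mol.
n(HNO3) in the aliquot = 0.003864 mol.
[diluted HNO3] = 0.003864 / 0.01996 = 0.1936 M.
Dilution factor = 100.0/6.660 = 15.02, so [stock] = 0.1936 x 15.02 = 2.91 M.

2.91 M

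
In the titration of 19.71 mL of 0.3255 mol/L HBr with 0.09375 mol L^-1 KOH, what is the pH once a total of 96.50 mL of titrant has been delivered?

12.35

n(acid) = 0.3255 x 0.01971 = 0.006416 mol; n(KOH) added = 0.09375 x 0.09650 = 0.009047 mol.
Base is in excess by 0.009047 - 0.006416 = 0.002631 mol in a total volume of 0.1162 L.
[OH^-] = 0.002631/0.1162 = 0.02264 M, so pOH = 1.65 and pH = 14.00 - 1.65 = 12.35.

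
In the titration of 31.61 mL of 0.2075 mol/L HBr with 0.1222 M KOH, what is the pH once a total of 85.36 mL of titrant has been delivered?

12.52

n(acid) = 0.2075 x 0.03161 = 0.006559 mol; n(KOH) added = 0.1222 x 0.08536 = 0.01043 mol.
Base is in excess by 0.01043 - 0.006559 = 0.003872 mol in a total volume of 0.1170 L.
[OH^-] = 0.003872/0.1170 = 0.03310 M, so pOH = 1.48 and pH = 14.00 - 1.48 = 12.52.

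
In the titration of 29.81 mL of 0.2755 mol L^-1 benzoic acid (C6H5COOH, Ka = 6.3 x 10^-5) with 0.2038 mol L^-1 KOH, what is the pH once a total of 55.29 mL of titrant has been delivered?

12.56

n(acid) = 0.2755 x 0.02981 = 0.008213 mol; n(KOH) added = 0.2038 x 0.05529 = 0.01127 mol.
Base is in excess by 0.01127 - 0.008213 = 0.003055 mol in a total volume of 0.08510 L.
[OH^-] = 0.003055/0.08510 = 0.03590 M, so pOH = 1.44 and pH = 14.00 - 1.44 = 12.56.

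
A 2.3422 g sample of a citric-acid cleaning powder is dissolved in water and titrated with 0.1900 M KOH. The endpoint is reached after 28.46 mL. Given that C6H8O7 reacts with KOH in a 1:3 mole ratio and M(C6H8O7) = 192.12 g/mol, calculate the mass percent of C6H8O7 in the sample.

n(KOH) = 0.1900 x 0.02846 = 0.005407 mol.
n(C6H8O7) = 0.005407 / 3 = 0.001802 mol.
mass of C6H8O7 = 0.001802 x 192.12 = 0.3463 g.
% purity = 0.3463 / 2.3422 x 100 = 14.8%.

14.8%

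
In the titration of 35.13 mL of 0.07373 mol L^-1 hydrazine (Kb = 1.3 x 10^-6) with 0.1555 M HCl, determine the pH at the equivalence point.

n(N2H4) = 0.07373 x 0.03513 = 0.002590 mol; V(HCl) at equivalence = 0.002590/0.1555 = 0.01666 L.
At equivalence the base is fully converted to N2H5+; total volume = 0.05179 L, so [N2H5+] = 0.002590/0.05179 = 0.05002 M.
Ka(N2H5+) = Kw/Kb = 1.0e-14 / 1.3 x 10^-6 = 7.69e-9.
[H^+] = sqrt(Ka x [N2H5+]) = sqrt(7.69e-9 x 0.05002) = 1.96e-5 M.
pH = -log(1.96e-5) = 4.71.

4.71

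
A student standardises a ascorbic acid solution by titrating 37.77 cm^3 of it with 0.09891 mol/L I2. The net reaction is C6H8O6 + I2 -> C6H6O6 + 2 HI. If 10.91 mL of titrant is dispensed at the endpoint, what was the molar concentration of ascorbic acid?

0.0286 M

n(I2) = 0.09891 x 0.01091 = 0.001079 mol.
From the balanced equation, 1 mol I2 reacts with 1 mol ascorbic acid, so n(ascorbic acid) = 0.001079 x 1/1 = 0.001079 mol.
[ascorbic acid] = 0.001079 / 0.03777 L = 0.0286 M.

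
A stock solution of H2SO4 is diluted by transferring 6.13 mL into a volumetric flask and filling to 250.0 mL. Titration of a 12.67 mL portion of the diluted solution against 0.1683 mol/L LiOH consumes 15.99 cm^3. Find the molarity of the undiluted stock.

4.33 M

n(LiOH) = 0.1683 x 0.01599 = 0.002691 mol.
n(H2SO4) in the aliquot = 0.002691 x 1/2 = 0.001346 mol.
[diluted H2SO4] = 0.001346 / 0.01267 = 0.1062 M.
Dilution factor = 250.0/6.130 = 40.78, so [stock] = 0.1062 x 40.78 = 4.33 M.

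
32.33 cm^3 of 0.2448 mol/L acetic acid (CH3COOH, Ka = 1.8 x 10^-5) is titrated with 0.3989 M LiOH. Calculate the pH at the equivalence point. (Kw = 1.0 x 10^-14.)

n(CH3COOH) = 0.2448 x 0.03233 = 0.007914 mol; V(LiOH) at equivalence = 0.007914/0.3989 = 0.01984 L.
At equivalence all the acid is converted to CH3COO-; total volume = 0.03233 + 0.01984 = 0.05217 L, so [CH3COO-] = 0.007914/0.05217 = 0.1517 M.
Kb = Kw/Ka = 1.0e-14 / 1.8 x 10^-5 = 5.56e-10.
[OH^-] = sqrt(Kb x [CH3COO-]) = sqrt(5.56e-10 x 0.1517) = 9.18e-6 M.
pOH = 5.04, so pH = 14.00 - 5.04 = 8.96.

8.96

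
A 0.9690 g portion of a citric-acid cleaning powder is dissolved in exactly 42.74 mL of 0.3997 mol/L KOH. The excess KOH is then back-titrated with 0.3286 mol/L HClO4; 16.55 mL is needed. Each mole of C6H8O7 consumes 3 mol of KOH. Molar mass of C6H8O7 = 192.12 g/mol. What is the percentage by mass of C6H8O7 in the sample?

Total n(KOH) added = 0.3997 x 0.04274 = 0.01708 mol.
n(HClO4) used = 0.3286 x 0.01655 = 0.005438 mol, which equals the excess n(KOH).
So n(KOH) consumed by the sample = 0.01708 - 0.005438 = 0.01164 mol.
n(C6H8O7) = 0.01164 / 3 = 0.003882 mol.
mass C6H8O7 = 0.003882 x 192.12 = 0.7457 g, so %C6H8O7 = 0.7457/0.9690 x 100 = 77.0%.

77.0%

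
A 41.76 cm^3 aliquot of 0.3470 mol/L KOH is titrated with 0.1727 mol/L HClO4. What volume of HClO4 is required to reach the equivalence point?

n(KOH) = 0.3470 mol/L x 0.04176 L = 0.01449 mol.
At equivalence n(HClO4) = n(KOH) = 0.01449 mol.
V(HClO4) = 0.01449 / 0.1727 = 0.08391 L = 83.9 mL.

83.9 mL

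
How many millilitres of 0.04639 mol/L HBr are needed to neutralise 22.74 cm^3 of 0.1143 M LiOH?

56.0 mL

n(LiOH) = 0.1143 mol/L x 0.02274 L = 0.002599 mol.
At equivalence n(HBr) = n(LiOH) = 0.002599 mol.
V(HBr) = 0.002599 / 0.04639 = 0.05603 L = 56.0 mL.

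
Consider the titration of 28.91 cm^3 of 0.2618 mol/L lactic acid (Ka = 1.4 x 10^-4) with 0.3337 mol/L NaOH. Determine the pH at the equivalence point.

8.51

n(HC3H5O3) = 0.2618 x 0.02891 = 0.007569 mol; V(NaOH) at equivalence = 0.007569/0.3337 = 0.02268 L.
At equivalence all the acid is converted to C3H5O3-; total volume = 0.02891 + 0.02268 = 0.05159 L, so [C3H5O3-] = 0.007569/0.05159 = 0.1467 M.
Kb = Kw/Ka = 1.0e-14 / 1.4 x 10^-4 = 7.14e-11.
[OH^-] = sqrt(Kb x [C3H5O3-]) = sqrt(7.14e-11 x 0.1467) = 3.24e-6 M.
pOH = 5.49, so pH = 14.00 - 5.49 = 8.51.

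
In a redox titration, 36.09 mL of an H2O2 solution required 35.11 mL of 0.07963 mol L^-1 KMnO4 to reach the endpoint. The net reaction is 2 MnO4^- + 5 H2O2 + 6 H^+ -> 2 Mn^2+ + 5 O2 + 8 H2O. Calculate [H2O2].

0.194 M

n(KMnO4) = 0.07963 x 0.03511 = 0.002796 mol.
From the balanced equation, 2 mol KMnO4 reacts with 5 mol H2O2, so n(H2O2) = 0.002796 x 5/2 = 0.006990 mol.
[H2O2] = 0.006990 / 0.03609 L = 0.194 M.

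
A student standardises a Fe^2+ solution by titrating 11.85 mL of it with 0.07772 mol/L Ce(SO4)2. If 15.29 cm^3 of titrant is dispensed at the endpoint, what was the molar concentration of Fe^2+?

n(Ce(SO4)2) = 0.07772 x 0.01529 = 0.001188 mol.
From the balanced equation, 1 mol Ce(SO4)2 reacts with 1 mol Fe^2+, so n(Fe^2+) = 0.001188 x 1/1 = 0.001188 mol.
[Fe^2+] = 0.001188 / 0.01185 L = 0.100 M.

0.100 M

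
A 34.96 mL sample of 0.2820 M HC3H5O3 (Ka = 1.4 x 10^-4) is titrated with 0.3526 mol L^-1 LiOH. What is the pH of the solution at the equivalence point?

8.52

n(HC3H5O3) = 0.2820 x 0.03496 = 0.009859 mol; V(LiOH) at equivalence = 0.009859/0.3526 = 0.02796 L.
At equivalence all the acid is converted to C3H5O3-; total volume = 0.03496 + 0.02796 = 0.06292 L, so [C3H5O3-] = 0.009859/0.06292 = 0.1567 M.
Kb = Kw/Ka = 1.0e-14 / 1.4 x 10^-4 = 7.14e-11.
[OH^-] = sqrt(Kb x [C3H5O3-]) = sqrt(7.14e-11 x 0.1567) = 3.35e-6 M.
pOH = 5.48, so pH = 14.00 - 5.48 = 8.52.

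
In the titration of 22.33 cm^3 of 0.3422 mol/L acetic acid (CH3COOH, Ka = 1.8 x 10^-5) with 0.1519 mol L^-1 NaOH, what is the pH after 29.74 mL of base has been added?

4.90

Initial n(CH3COOH) = 0.3422 x 0.02233 = 0.007641 mol.
n(NaOH) added = 0.1519 x 0.02974 = 0.004518 mol, converting that many moles of CH3COOH to CH3COO-.
Remaining n(CH3COOH) = 0.003124 mol; n(CH3COO-) = 0.004518 mol.
By Henderson-Hasselbalch, pH = pKa + log([A^-]/[HA]) = 4.74 + log(0.004518/0.003124) = 4.74 + (+0.16) = 4.90.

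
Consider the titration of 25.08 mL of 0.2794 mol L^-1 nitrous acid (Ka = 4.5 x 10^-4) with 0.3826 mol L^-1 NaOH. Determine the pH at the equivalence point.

8.28

n(HNO2) = 0.2794 x 0.02508 = 0.007007 mol; V(NaOH) at equivalence = 0.007007/0.3826 = 0.01832 L.
At equivalence all the acid is converted to NO2-; total volume = 0.02508 + 0.01832 = 0.04340 L, so [NO2-] = 0.007007/0.04340 = 0.1615 M.
Kb = Kw/Ka = 1.0e-14 / 4.5 x 10^-4 = 2.22e-11.
[OH^-] = sqrt(Kb x [NO2-]) = sqrt(2.22e-11 x 0.1615) = 1.89e-6 M.
pOH = 5.72, so pH = 14.00 - 5.72 = 8.28.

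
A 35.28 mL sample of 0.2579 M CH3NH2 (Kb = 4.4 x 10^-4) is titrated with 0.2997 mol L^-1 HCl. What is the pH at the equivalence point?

n(CH3NH2) = 0.2579 x 0.03528 = 0.009099 mol; V(HCl) at equivalence = 0.009099/0.2997 = 0.03036 L.
At equivalence the base is fully converted to CH3NH3+; total volume = 0.06564 L, so [CH3NH3+] = 0.009099/0.06564 = 0.1386 M.
Ka(CH3NH3+) = Kw/Kb = 1.0e-14 / 4.4 x 10^-4 = 2.27e-11.
[H^+] = sqrt(Ka x [CH3NH3+]) = sqrt(2.27e-11 x 0.1386) = 1.77e-6 M.
pH = -log(1.77e-6) = 5.75.

5.75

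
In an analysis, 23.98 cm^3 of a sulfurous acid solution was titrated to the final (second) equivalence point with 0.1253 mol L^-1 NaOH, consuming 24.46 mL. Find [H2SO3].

0.0639 M

n(NaOH) = 0.1253 x 0.02446 = 0.003065 mol.
At the final (second) equivalence point, 2 mol OH^- react per mol H2SO3, so n(H2SO3) = 0.003065 / 2 = 0.001532 mol.
[H2SO3] = 0.001532 / 0.02398 L = 0.0639 M.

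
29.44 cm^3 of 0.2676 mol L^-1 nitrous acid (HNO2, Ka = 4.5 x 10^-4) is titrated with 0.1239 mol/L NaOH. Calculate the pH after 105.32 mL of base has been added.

12.58

n(acid) = 0.2676 x 0.02944 = 0.007878 mol; n(NaOH) added = 0.1239 x 0.1053 = 0.01305 mol.
Base is in excess by 0.01305 - 0.007878 = 0.005171 mol in a total volume of 0.1348 L.
[OH^-] = 0.005171/0.1348 = 0.03837 M, so pOH = 1.42 and pH = 14.00 - 1.42 = 12.58.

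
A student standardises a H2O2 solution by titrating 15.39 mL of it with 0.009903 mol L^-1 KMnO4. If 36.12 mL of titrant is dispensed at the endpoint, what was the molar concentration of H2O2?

0.0581 M

n(KMnO4) = 0.009903 x 0.03612 = 0.0003577 mol.
From the balanced equation, 2 mol KMnO4 reacts with 5 mol H2O2, so n(H2O2) = 0.0003577 x 5/2 = 0.0008942 mol.
[H2O2] = 0.0008942 / 0.01539 L = 0.0581 M.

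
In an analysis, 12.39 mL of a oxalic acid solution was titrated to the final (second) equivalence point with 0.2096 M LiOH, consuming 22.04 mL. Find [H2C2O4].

n(LiOH) = 0.2096 x 0.02204 = 0.004620 mol.
At the final (second) equivalence point, 2 mol OH^- react per mol H2C2O4, so n(H2C2O4) = 0.004620 / 2 = 0.002310 mol.
[H2C2O4] = 0.002310 / 0.01239 L = 0.186 M.

0.186 M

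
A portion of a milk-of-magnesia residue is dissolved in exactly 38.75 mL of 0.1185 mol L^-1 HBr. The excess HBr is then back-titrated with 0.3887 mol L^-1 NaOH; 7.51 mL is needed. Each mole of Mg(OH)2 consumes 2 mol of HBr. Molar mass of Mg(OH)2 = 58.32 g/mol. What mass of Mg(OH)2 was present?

Total n(HBr) added = 0.1185 x 0.03875 = 0.004592 mol.
n(NaOH) used = 0.3887 x 0.007510 = 0.002919 mol, which equals the excess n(HBr).
So n(HBr) consumed by the sample = 0.004592 - 0.002919 = 0.001673 mol.
n(Mg(OH)2) = 0.001673 / 2 = 0.0008364 mol.
mass = 0.0008364 mol x 58.32 g/mol = 0.0488 g.

0.0488 g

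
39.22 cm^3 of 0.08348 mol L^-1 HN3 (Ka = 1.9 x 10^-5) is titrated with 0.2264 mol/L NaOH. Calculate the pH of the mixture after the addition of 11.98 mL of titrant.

Initial n(HN3) = 0.08348 x 0.03922 = 0.003274 mol.
n(NaOH) added = 0.2264 x 0.01198 = 0.002712 mol, converting that many moles of HN3 to N3-.
Remaining n(HN3) = 0.0005618 mol; n(N3-) = 0.002712 mol.
By Henderson-Hasselbalch, pH = pKa + log([A^-]/[HA]) = 4.72 + log(0.002712/0.0005618) = 4.72 + (+0.68) = 5.40.

5.40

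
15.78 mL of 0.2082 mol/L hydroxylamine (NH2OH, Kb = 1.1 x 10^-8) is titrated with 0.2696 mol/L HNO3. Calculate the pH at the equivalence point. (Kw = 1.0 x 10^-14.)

3.49

n(NH2OH) = 0.2082 x 0.01578 = 0.003285 mol; V(HNO3) at equivalence = 0.003285/0.2696 = 0.01219 L.
At equivalence the base is fully converted to NH3OH+; total volume = 0.02797 L, so [NH3OH+] = 0.003285/0.02797 = 0.1175 M.
Ka(NH3OH+) = Kw/Kb = 1.0e-14 / 1.1 x 10^-8 = 9.09e-7.
[H^+] = sqrt(Ka x [NH3OH+]) = sqrt(9.09e-7 x 0.1175) = 0.000327 M.
pH = -log(0.000327) = 3.49.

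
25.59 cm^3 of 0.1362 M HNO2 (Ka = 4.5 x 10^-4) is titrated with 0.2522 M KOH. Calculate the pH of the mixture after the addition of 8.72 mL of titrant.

Initial n(HNO2) = 0.1362 x 0.02559 = 0.003485 mol.
n(KOH) added = 0.2522 x 0.008720 = 0.002199 mol, converting that many moles of HNO2 to NO2-.
Remaining n(HNO2) = 0.001286 mol; n(NO2-) = 0.002199 mol.
By Henderson-Hasselbalch, pH = pKa + log([A^-]/[HA]) = 3.35 + log(0.002199/0.001286) = 3.35 + (+0.23) = 3.58.

3.58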